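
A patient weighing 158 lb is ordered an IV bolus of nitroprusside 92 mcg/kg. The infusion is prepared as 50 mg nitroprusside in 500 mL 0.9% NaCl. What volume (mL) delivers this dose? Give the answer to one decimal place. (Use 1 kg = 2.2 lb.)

66.1 mL

Weight = 158 lb ÷ 2.2 lb/kg = 71.81818 kg
Dose = 92 mcg/kg × 71.81818 kg = 6607.273 mcg
Concentration = 50 mg ÷ 500 mL = 0.1 mg/mL = 100 mcg/mL
Volume = 6607.273 mcg ÷ 100 mcg/mL = 66.07273 mL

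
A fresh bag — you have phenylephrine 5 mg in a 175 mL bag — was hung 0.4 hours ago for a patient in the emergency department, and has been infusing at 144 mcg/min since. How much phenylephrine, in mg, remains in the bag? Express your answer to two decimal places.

144 mcg/min × 60 min/hr = 8640 mcg/hr
Concentration = 5 mg ÷ 175 mL = 0.02857143 mg/mL = 28.57143 mcg/mL
Rate = 8640 mcg/hr ÷ 28.57143 mcg/mL = 302.4 mL/hr
Volume infused = 302.4 mL/hr × 0.4 hr = 120.96 mL
Volume remaining = 175 − 120.96 = 54.04 mL
Drug remaining = 54.04 mL × 28.57143 mcg/mL = 1544 mcg = 1.544 mg

1.54 mg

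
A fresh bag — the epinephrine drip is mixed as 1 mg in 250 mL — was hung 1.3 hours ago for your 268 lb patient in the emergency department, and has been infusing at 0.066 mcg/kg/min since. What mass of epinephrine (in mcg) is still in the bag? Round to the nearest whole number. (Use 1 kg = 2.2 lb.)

Weight = 268 lb ÷ 2.2 lb/kg = 121.8182 kg
Dose = 0.066 mcg/kg/min × 121.8182 kg = 8.04 mcg/min
8.04 mcg/min × 60 min/hr = 482.4 mcg/hr
Concentration = 1 mg ÷ 250 mL = 0.004 mg/mL = 4 mcg/mL
Rate = 482.4 mcg/hr ÷ 4 mcg/mL = 120.6 mL/hr
Volume infused = 120.6 mL/hr × 1.3 hr = 156.78 mL
Volume remaining = 250 − 156.78 = 93.22 mL
Drug remaining = 93.22 mL × 4 mcg/mL = 372.88 mcg

373 mcg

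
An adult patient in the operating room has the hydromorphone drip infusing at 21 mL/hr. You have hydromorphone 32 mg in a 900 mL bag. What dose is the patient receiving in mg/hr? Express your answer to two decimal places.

0.75 mg/hr

Concentration = 32 mg ÷ 900 mL = 0.03555556 mg/mL
Drug rate = 21 mL/hr × 0.03555556 mg/mL = 0.7466667 mg/hr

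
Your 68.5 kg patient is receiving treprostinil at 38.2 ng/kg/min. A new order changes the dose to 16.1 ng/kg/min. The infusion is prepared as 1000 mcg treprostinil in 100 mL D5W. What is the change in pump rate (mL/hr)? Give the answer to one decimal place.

9.1 mL/hr

At the current dose:
Dose = 38.2 ng/kg/min × 68.5 kg = 2616.7 ng/min
2616.7 ng/min × 60 min/hr = 157002 ng/hr
Concentration = 1000 mcg ÷ 100 mL = 10 mcg/mL = 10000 ng/mL
Rate = 157002 ng/hr ÷ 10000 ng/mL = 15.7002 mL/hr
At the new dose:
Dose = 16.1 ng/kg/min × 68.5 kg = 1102.85 ng/min
1102.85 ng/min × 60 min/hr = 66171 ng/hr
Rate = 66171 ng/hr ÷ 10000 ng/mL = 6.6171 mL/hr
Change = 6.6171 − 15.7002 = -9.0831 mL/hr → 9.0831 mL/hr decrease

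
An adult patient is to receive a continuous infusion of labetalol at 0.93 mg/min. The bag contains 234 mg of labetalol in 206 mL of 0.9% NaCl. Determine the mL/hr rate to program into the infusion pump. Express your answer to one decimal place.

49.1 mL/hr

0.93 mg/min × 60 min/hr = 55.8 mg/hr
Concentration = 234 mg ÷ 206 mL = 1.135922 mg/mL
Rate = 55.8 mg/hr ÷ 1.135922 mg/mL = 49.12308 mL/hr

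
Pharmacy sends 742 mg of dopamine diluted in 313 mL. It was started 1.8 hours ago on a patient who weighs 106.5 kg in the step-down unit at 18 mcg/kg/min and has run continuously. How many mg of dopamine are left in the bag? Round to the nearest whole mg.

Dose = 18 mcg/kg/min × 106.5 kg = 1917 mcg/min
1917 mcg/min × 60 min/hr = 115020 mcg/hr
Concentration = 742 mg ÷ 313 mL = 2.370607 mg/mL = 2370.607 mcg/mL
Rate = 115020 mcg/hr ÷ 2370.607 mcg/mL = 48.51922 mL/hr
Volume infused = 48.51922 mL/hr × 1.8 hr = 87.33459 mL
Volume remaining = 313 − 87.33459 = 225.6654 mL
Drug remaining = 225.6654 mL × 2370.607 mcg/mL = 534964 mcg = 534.964 mg

535 mg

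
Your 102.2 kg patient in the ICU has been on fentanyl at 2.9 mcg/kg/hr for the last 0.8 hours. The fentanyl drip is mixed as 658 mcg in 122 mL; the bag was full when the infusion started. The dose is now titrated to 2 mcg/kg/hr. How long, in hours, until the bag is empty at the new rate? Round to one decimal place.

Initial rate:
Dose = 2.9 mcg/kg/hr × 102.2 kg = 296.38 mcg/hr
Concentration = 658 mcg ÷ 122 mL = 5.393443 mcg/mL
Rate = 296.38 mcg/hr ÷ 5.393443 mcg/mL = 54.95191 mL/hr
Volume infused so far = 54.95191 mL/hr × 0.8 hr = 43.96153 mL
Volume remaining = 122 − 43.96153 = 78.03847 mL
New rate:
Dose = 2 mcg/kg/hr × 102.2 kg = 204.4 mcg/hr
Rate = 204.4 mcg/hr ÷ 5.393443 mcg/mL = 37.89787 mL/hr
Time remaining = 78.03847 mL ÷ 37.89787 mL/hr = 2.059178 hr

2.1 hours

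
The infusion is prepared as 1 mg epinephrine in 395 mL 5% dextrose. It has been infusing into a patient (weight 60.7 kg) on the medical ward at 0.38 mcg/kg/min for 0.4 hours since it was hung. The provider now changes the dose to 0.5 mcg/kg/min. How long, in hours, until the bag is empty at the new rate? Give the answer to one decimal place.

Initial rate:
Dose = 0.38 mcg/kg/min × 60.7 kg = 23.066 mcg/min
23.066 mcg/min × 60 min/hr = 1383.96 mcg/hr
Concentration = 1 mg ÷ 395 mL = 0.002531646 mg/mL = 2.531646 mcg/mL
Rate = 1383.96 mcg/hr ÷ 2.531646 mcg/mL = 546.6642 mL/hr
Volume infused so far = 546.6642 mL/hr × 0.4 hr = 218.6657 mL
Volume remaining = 395 − 218.6657 = 176.3343 mL
New rate:
Dose = 0.5 mcg/kg/min × 60.7 kg = 30.35 mcg/min
30.35 mcg/min × 60 min/hr = 1821 mcg/hr
Rate = 1821 mcg/hr ÷ 2.531646 mcg/mL = 719.295 mL/hr
Time remaining = 176.3343 mL ÷ 719.295 mL/hr = 0.2451488 hr

0.2 hours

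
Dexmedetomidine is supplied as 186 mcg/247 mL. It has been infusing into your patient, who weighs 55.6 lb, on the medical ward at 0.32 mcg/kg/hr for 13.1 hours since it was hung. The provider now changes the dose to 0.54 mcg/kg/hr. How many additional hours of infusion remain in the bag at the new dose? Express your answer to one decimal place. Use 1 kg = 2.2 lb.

Initial rate:
Weight = 55.6 lb ÷ 2.2 lb/kg = 25.27273 kg
Dose = 0.32 mcg/kg/hr × 25.27273 kg = 8.087273 mcg/hr
Concentration = 186 mcg ÷ 247 mL = 0.7530364 mcg/mL
Rate = 8.087273 mcg/hr ÷ 0.7530364 mcg/mL = 10.73955 mL/hr
Volume infused so far = 10.73955 mL/hr × 13.1 hr = 140.6881 mL
Volume remaining = 247 − 140.6881 = 106.3119 mL
New rate:
Dose = 0.54 mcg/kg/hr × 25.27273 kg = 13.64727 mcg/hr
Rate = 13.64727 mcg/hr ÷ 0.7530364 mcg/mL = 18.12299 mL/hr
Time remaining = 106.3119 mL ÷ 18.12299 mL/hr = 5.866134 hr

5.9 hours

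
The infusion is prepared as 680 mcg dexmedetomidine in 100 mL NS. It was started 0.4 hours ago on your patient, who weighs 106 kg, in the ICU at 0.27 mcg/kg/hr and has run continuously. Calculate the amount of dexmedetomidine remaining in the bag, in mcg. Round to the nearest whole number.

Dose = 0.27 mcg/kg/hr × 106 kg = 28.62 mcg/hr
Concentration = 680 mcg ÷ 100 mL = 6.8 mcg/mL
Rate = 28.62 mcg/hr ÷ 6.8 mcg/mL = 4.208824 mL/hr
Volume infused = 4.208824 mL/hr × 0.4 hr = 1.683529 mL
Volume remaining = 100 − 1.683529 = 98.31647 mL
Drug remaining = 98.31647 mL × 6.8 mcg/mL = 668.552 mcg

669 mcg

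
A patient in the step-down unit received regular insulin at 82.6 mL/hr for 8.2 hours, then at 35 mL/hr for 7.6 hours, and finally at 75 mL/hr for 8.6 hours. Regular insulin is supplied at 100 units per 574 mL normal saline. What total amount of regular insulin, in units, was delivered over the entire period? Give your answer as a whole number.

Concentration = 100 units ÷ 574 mL = 0.174216 units/mL
Stage 1: 82.6 mL/hr × 8.2 hr = 677.32 mL → 677.32 mL × 0.174216 units/mL = 118 units
Stage 2: 35 mL/hr × 7.6 hr = 266 mL → 266 mL × 0.174216 units/mL = 46.34146 units
Stage 3: 75 mL/hr × 8.6 hr = 645 mL → 645 mL × 0.174216 units/mL = 112.3693 units
Total = 118 + 46.34146 + 112.3693 = 276.7108 units

277 units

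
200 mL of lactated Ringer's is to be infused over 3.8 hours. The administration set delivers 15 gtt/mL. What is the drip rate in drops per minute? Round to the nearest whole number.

200 mL ÷ (3.8 hr × 60 = 228 min) = 0.877193 mL/min
0.877193 mL/min × 15 gtt/mL = 13.15789 gtt/min

13 gtt/min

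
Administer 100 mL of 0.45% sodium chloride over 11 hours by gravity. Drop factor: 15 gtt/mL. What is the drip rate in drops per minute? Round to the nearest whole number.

2 gtt/min

100 mL ÷ (11 hr × 60 = 660 min) = 0.1515152 mL/min
0.1515152 mL/min × 15 gtt/mL = 2.272727 gtt/min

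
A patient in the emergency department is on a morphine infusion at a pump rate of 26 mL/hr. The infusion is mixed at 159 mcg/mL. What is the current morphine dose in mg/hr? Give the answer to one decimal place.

Concentration = 159 mcg/mL = 0.159 mg/mL
Drug rate = 26 mL/hr × 0.159 mg/mL = 4.134 mg/hr

4.1 mg/hr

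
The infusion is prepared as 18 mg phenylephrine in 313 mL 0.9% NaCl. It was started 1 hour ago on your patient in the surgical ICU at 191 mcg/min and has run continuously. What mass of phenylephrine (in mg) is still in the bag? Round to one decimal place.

6.5 mg

191 mcg/min × 60 min/hr = 11460 mcg/hr
Concentration = 18 mg ÷ 313 mL = 0.05750799 mg/mL = 57.50799 mcg/mL
Rate = 11460 mcg/hr ÷ 57.50799 mcg/mL = 199.2767 mL/hr
Volume infused = 199.2767 mL/hr × 1 hr = 199.2767 mL
Volume remaining = 313 − 199.2767 = 113.7233 mL
Drug remaining = 113.7233 mL × 57.50799 mcg/mL = 6540 mcg = 6.54 mg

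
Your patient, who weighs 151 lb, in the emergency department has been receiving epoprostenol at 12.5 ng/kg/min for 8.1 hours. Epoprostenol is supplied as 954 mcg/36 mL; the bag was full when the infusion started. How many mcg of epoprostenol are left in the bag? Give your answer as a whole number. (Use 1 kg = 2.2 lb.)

Weight = 151 lb ÷ 2.2 lb/kg = 68.63636 kg
Dose = 12.5 ng/kg/min × 68.63636 kg = 857.9545 ng/min
857.9545 ng/min × 60 min/hr = 51477.27 ng/hr
Concentration = 954 mcg ÷ 36 mL = 26.5 mcg/mL = 26500 ng/mL
Rate = 51477.27 ng/hr ÷ 26500 ng/mL = 1.942539 mL/hr
Volume infused = 1.942539 mL/hr × 8.1 hr = 15.73456 mL
Volume remaining = 36 − 15.73456 = 20.26544 mL
Drug remaining = 20.26544 mL × 26500 ng/mL = 537034.1 ng = 537.0341 mcg

537 mcg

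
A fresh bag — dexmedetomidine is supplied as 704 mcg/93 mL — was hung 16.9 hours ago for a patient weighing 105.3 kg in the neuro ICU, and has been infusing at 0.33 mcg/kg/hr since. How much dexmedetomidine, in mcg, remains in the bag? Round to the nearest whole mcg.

Dose = 0.33 mcg/kg/hr × 105.3 kg = 34.749 mcg/hr
Concentration = 704 mcg ÷ 93 mL = 7.569892 mcg/mL
Rate = 34.749 mcg/hr ÷ 7.569892 mcg/mL = 4.590422 mL/hr
Volume infused = 4.590422 mL/hr × 16.9 hr = 77.57813 mL
Volume remaining = 93 − 77.57813 = 15.42187 mL
Drug remaining = 15.42187 mL × 7.569892 mcg/mL = 116.7419 mcg

117 mcg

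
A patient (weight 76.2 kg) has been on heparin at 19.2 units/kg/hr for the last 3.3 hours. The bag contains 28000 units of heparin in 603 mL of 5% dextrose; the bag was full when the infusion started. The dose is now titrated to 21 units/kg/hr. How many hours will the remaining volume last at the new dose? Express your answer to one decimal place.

Initial rate:
Dose = 19.2 units/kg/hr × 76.2 kg = 1463.04 units/hr
Concentration = 28000 units ÷ 603 mL = 46.43449 units/mL
Rate = 1463.04 units/hr ÷ 46.43449 units/mL = 31.50761 mL/hr
Volume infused so far = 31.50761 mL/hr × 3.3 hr = 103.9751 mL
Volume remaining = 603 − 103.9751 = 499.0249 mL
New rate:
Dose = 21 units/kg/hr × 76.2 kg = 1600.2 units/hr
Rate = 1600.2 units/hr ÷ 46.43449 units/mL = 34.46145 mL/hr
Time remaining = 499.0249 mL ÷ 34.46145 mL/hr = 14.48067 hr

14.5 hours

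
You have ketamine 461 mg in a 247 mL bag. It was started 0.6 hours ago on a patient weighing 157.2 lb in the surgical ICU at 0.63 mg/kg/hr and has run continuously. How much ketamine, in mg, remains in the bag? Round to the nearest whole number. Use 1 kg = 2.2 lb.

Weight = 157.2 lb ÷ 2.2 lb/kg = 71.45455 kg
Dose = 0.63 mg/kg/hr × 71.45455 kg = 45.01636 mg/hr
Concentration = 461 mg ÷ 247 mL = 1.866397 mg/mL
Rate = 45.01636 mg/hr ÷ 1.866397 mg/mL = 24.1194 mL/hr
Volume infused = 24.1194 mL/hr × 0.6 hr = 14.47164 mL
Volume remaining = 247 − 14.47164 = 232.5284 mL
Drug remaining = 232.5284 mL × 1.866397 mg/mL = 433.9902 mg

434 mg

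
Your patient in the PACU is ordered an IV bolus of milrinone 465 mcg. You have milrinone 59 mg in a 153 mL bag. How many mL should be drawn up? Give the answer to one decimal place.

1.2 mL

Concentration = 59 mg ÷ 153 mL = 0.3856209 mg/mL = 385.6209 mcg/mL
Volume = 465 mcg ÷ 385.6209 mcg/mL = 1.205847 mL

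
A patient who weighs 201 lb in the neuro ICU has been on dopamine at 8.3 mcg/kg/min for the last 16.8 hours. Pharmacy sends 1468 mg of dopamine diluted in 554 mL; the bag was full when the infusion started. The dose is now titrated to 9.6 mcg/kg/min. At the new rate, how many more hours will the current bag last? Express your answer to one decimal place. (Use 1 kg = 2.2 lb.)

Initial rate:
Weight = 201 lb ÷ 2.2 lb/kg = 91.36364 kg
Dose = 8.3 mcg/kg/min × 91.36364 kg = 758.3182 mcg/min
758.3182 mcg/min × 60 min/hr = 45499.09 mcg/hr
Concentration = 1468 mg ÷ 554 mL = 2.649819 mg/mL = 2649.819 mcg/mL
Rate = 45499.09 mcg/hr ÷ 2649.819 mcg/mL = 17.17064 mL/hr
Volume infused so far = 17.17064 mL/hr × 16.8 hr = 288.4667 mL
Volume remaining = 554 − 288.4667 = 265.5333 mL
New rate:
Dose = 9.6 mcg/kg/min × 91.36364 kg = 877.0909 mcg/min
877.0909 mcg/min × 60 min/hr = 52625.45 mcg/hr
Rate = 52625.45 mcg/hr ÷ 2649.819 mcg/mL = 19.86001 mL/hr
Time remaining = 265.5333 mL ÷ 19.86001 mL/hr = 13.37025 hr

13.4 hours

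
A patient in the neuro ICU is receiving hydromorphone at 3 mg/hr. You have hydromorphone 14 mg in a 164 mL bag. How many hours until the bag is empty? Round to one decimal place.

4.7 hours

Concentration = 14 mg ÷ 164 mL = 0.08536585 mg/mL
Rate = 3 mg/hr ÷ 0.08536585 mg/mL = 35.14286 mL/hr
Duration = 164 mL ÷ 35.14286 mL/hr = 4.666667 hr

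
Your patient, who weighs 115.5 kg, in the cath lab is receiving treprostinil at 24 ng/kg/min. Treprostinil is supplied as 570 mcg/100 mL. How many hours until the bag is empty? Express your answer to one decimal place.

3.4 hours

Dose = 24 ng/kg/min × 115.5 kg = 2772 ng/min
2772 ng/min × 60 min/hr = 166320 ng/hr
Concentration = 570 mcg ÷ 100 mL = 5.7 mcg/mL = 5700 ng/mL
Rate = 166320 ng/hr ÷ 5700 ng/mL = 29.17895 mL/hr
Duration = 100 mL ÷ 29.17895 mL/hr = 3.427128 hr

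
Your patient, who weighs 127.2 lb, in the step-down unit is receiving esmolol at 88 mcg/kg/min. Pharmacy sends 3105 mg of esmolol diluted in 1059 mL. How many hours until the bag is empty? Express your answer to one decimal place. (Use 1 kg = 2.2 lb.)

Weight = 127.2 lb ÷ 2.2 lb/kg = 57.81818 kg
Dose = 88 mcg/kg/min × 57.81818 kg = 5088 mcg/min
5088 mcg/min × 60 min/hr = 305280 mcg/hr
Concentration = 3105 mg ÷ 1059 mL = 2.932011 mg/mL = 2932.011 mcg/mL
Rate = 305280 mcg/hr ÷ 2932.011 mcg/mL = 104.1197 mL/hr
Duration = 1059 mL ÷ 104.1197 mL/hr = 10.17099 hr

10.2 hours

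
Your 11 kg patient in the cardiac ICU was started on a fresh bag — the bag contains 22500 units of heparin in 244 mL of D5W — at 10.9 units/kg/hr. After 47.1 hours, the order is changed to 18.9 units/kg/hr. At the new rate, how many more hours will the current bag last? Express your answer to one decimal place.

Initial rate:
Dose = 10.9 units/kg/hr × 11 kg = 119.9 units/hr
Concentration = 22500 units ÷ 244 mL = 92.21311 units/mL
Rate = 119.9 units/hr ÷ 92.21311 units/mL = 1.300249 mL/hr
Volume infused so far = 1.300249 mL/hr × 47.1 hr = 61.24172 mL
Volume remaining = 244 − 61.24172 = 182.7583 mL
New rate:
Dose = 18.9 units/kg/hr × 11 kg = 207.9 units/hr
Rate = 207.9 units/hr ÷ 92.21311 units/mL = 2.25456 mL/hr
Time remaining = 182.7583 mL ÷ 2.25456 mL/hr = 81.06162 hr

81.1 hours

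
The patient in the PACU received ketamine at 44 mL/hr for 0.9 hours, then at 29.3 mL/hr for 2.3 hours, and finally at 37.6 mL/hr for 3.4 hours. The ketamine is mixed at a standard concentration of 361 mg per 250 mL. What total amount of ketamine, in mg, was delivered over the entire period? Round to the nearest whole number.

Concentration = 361 mg ÷ 250 mL = 1.444 mg/mL
Stage 1: 44 mL/hr × 0.9 hr = 39.6 mL → 39.6 mL × 1.444 mg/mL = 57.1824 mg
Stage 2: 29.3 mL/hr × 2.3 hr = 67.39 mL → 67.39 mL × 1.444 mg/mL = 97.31116 mg
Stage 3: 37.6 mL/hr × 3.4 hr = 127.84 mL → 127.84 mL × 1.444 mg/mL = 184.601 mg
Total = 57.1824 + 97.31116 + 184.601 = 339.0945 mg

339 mg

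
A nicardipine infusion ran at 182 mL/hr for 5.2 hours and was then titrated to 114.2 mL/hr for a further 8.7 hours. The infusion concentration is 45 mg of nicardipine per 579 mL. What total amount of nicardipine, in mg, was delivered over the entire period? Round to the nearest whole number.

151 mg

Concentration = 45 mg ÷ 579 mL = 0.07772021 mg/mL
Stage 1: 182 mL/hr × 5.2 hr = 946.4 mL → 946.4 mL × 0.07772021 mg/mL = 73.5544 mg
Stage 2: 114.2 mL/hr × 8.7 hr = 993.54 mL → 993.54 mL × 0.07772021 mg/mL = 77.21813 mg
Total = 73.5544 + 77.21813 = 150.7725 mg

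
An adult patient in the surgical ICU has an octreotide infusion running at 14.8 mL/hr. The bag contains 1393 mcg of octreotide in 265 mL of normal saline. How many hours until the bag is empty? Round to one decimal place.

Duration = 265 mL ÷ 14.8 mL/hr = 17.90541 hr

17.9 hours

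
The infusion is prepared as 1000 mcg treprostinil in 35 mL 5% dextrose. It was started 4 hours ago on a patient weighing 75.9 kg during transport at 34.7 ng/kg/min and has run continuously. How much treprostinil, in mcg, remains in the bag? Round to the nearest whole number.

Dose = 34.7 ng/kg/min × 75.9 kg = 2633.73 ng/min
2633.73 ng/min × 60 min/hr = 158023.8 ng/hr
Concentration = 1000 mcg ÷ 35 mL = 28.57143 mcg/mL = 28571.43 ng/mL
Rate = 158023.8 ng/hr ÷ 28571.43 ng/mL = 5.530833 mL/hr
Volume infused = 5.530833 mL/hr × 4 hr = 22.12333 mL
Volume remaining = 35 − 22.12333 = 12.87667 mL
Drug remaining = 12.87667 mL × 28571.43 ng/mL = 367904.8 ng = 367.9048 mcg

368 mcg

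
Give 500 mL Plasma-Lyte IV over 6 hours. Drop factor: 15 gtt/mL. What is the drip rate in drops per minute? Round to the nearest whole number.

21 gtt/min

500 mL ÷ (6 hr × 60 = 360 min) = 1.388889 mL/min
1.388889 mL/min × 15 gtt/mL = 20.83333 gtt/min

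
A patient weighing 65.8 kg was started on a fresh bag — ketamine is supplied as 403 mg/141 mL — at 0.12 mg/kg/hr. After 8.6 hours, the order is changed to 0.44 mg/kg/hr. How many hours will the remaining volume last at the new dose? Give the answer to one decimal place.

Initial rate:
Dose = 0.12 mg/kg/hr × 65.8 kg = 7.896 mg/hr
Concentration = 403 mg ÷ 141 mL = 2.858156 mg/mL
Rate = 7.896 mg/hr ÷ 2.858156 mg/mL = 2.76262 mL/hr
Volume infused so far = 2.76262 mL/hr × 8.6 hr = 23.75853 mL
Volume remaining = 141 − 23.75853 = 117.2415 mL
New rate:
Dose = 0.44 mg/kg/hr × 65.8 kg = 28.952 mg/hr
Rate = 28.952 mg/hr ÷ 2.858156 mg/mL = 10.12961 mL/hr
Time remaining = 117.2415 mL ÷ 10.12961 mL/hr = 11.57414 hr

11.6 hours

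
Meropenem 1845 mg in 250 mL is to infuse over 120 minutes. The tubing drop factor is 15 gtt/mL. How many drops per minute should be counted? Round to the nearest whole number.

31 gtt/min

250 mL ÷ (120 min) = 2.083333 mL/min
2.083333 mL/min × 15 gtt/mL = 31.25 gtt/min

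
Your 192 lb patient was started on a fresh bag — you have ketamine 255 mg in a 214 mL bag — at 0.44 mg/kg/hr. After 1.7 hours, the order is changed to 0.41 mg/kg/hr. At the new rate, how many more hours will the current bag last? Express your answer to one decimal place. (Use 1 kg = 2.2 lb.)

5.3 hours

Initial rate:
Weight = 192 lb ÷ 2.2 lb/kg = 87.27273 kg
Dose = 0.44 mg/kg/hr × 87.27273 kg = 38.4 mg/hr
Concentration = 255 mg ÷ 214 mL = 1.191589 mg/mL
Rate = 38.4 mg/hr ÷ 1.191589 mg/mL = 32.22588 mL/hr
Volume infused so far = 32.22588 mL/hr × 1.7 hr = 54.784 mL
Volume remaining = 214 − 54.784 = 159.216 mL
New rate:
Dose = 0.41 mg/kg/hr × 87.27273 kg = 35.78182 mg/hr
Rate = 35.78182 mg/hr ÷ 1.191589 mg/mL = 30.02866 mL/hr
Time remaining = 159.216 mL ÷ 30.02866 mL/hr = 5.302134 hr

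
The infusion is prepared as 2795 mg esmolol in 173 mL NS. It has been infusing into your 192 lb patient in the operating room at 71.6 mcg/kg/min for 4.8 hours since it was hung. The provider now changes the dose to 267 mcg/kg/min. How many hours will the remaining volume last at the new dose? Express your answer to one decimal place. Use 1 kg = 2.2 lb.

Initial rate:
Weight = 192 lb ÷ 2.2 lb/kg = 87.27273 kg
Dose = 71.6 mcg/kg/min × 87.27273 kg = 6248.727 mcg/min
6248.727 mcg/min × 60 min/hr = 374923.6 mcg/hr
Concentration = 2795 mg ÷ 173 mL = 16.15607 mg/mL = 16156.07 mcg/mL
Rate = 374923.6 mcg/hr ÷ 16156.07 mcg/mL = 23.20636 mL/hr
Volume infused so far = 23.20636 mL/hr × 4.8 hr = 111.3906 mL
Volume remaining = 173 − 111.3906 = 61.60945 mL
New rate:
Dose = 267 mcg/kg/min × 87.27273 kg = 23301.82 mcg/min
23301.82 mcg/min × 60 min/hr = 1398109 mcg/hr
Rate = 1398109 mcg/hr ÷ 16156.07 mcg/mL = 86.5377 mL/hr
Time remaining = 61.60945 mL ÷ 86.5377 mL/hr = 0.7119377 hr

0.7 hours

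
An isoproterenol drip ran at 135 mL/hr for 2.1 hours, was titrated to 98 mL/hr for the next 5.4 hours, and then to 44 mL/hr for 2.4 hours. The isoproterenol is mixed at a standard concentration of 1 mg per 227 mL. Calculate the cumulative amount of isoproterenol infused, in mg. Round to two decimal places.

4.05 mg

Concentration = 1 mg ÷ 227 mL = 0.004405286 mg/mL
Stage 1: 135 mL/hr × 2.1 hr = 283.5 mL → 283.5 mL × 0.004405286 mg/mL = 1.248899 mg
Stage 2: 98 mL/hr × 5.4 hr = 529.2 mL → 529.2 mL × 0.004405286 mg/mL = 2.331278 mg
Stage 3: 44 mL/hr × 2.4 hr = 105.6 mL → 105.6 mL × 0.004405286 mg/mL = 0.4651982 mg
Total = 1.248899 + 2.331278 + 0.4651982 = 4.045374 mg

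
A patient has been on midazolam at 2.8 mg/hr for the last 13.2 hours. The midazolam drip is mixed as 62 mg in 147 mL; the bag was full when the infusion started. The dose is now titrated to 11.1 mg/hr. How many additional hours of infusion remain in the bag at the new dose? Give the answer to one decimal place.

Initial rate:
Concentration = 62 mg ÷ 147 mL = 0.4217687 mg/mL
Rate = 2.8 mg/hr ÷ 0.4217687 mg/mL = 6.63871 mL/hr
Volume infused so far = 6.63871 mL/hr × 13.2 hr = 87.63097 mL
Volume remaining = 147 − 87.63097 = 59.36903 mL
New rate:
Rate = 11.1 mg/hr ÷ 0.4217687 mg/mL = 26.31774 mL/hr
Time remaining = 59.36903 mL ÷ 26.31774 mL/hr = 2.255856 hr

2.3 hours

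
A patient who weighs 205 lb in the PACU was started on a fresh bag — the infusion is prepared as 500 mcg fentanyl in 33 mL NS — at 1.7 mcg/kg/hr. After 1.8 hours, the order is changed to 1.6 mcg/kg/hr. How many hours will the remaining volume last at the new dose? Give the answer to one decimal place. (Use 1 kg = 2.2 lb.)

Initial rate:
Weight = 205 lb ÷ 2.2 lb/kg = 93.18182 kg
Dose = 1.7 mcg/kg/hr × 93.18182 kg = 158.4091 mcg/hr
Concentration = 500 mcg ÷ 33 mL = 15.15152 mcg/mL
Rate = 158.4091 mcg/hr ÷ 15.15152 mcg/mL = 10.455 mL/hr
Volume infused so far = 10.455 mL/hr × 1.8 hr = 18.819 mL
Volume remaining = 33 − 18.819 = 14.181 mL
New rate:
Dose = 1.6 mcg/kg/hr × 93.18182 kg = 149.0909 mcg/hr
Rate = 149.0909 mcg/hr ÷ 15.15152 mcg/mL = 9.84 mL/hr
Time remaining = 14.181 mL ÷ 9.84 mL/hr = 1.441159 hr

1.4 hours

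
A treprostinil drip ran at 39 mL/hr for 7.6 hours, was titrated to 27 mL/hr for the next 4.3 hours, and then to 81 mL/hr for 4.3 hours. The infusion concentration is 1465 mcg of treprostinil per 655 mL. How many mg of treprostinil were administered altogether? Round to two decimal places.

1.70 mg

Concentration = 1465 mcg ÷ 655 mL = 2.236641 mcg/mL
Stage 1: 39 mL/hr × 7.6 hr = 296.4 mL → 296.4 mL × 2.236641 mcg/mL = 662.9405 mcg
Stage 2: 27 mL/hr × 4.3 hr = 116.1 mL → 116.1 mL × 2.236641 mcg/mL = 259.674 mcg
Stage 3: 81 mL/hr × 4.3 hr = 348.3 mL → 348.3 mL × 2.236641 mcg/mL = 779.0221 mcg
Total = 662.9405 + 259.674 + 779.0221 = 1701.637 mcg = 1.701637 mg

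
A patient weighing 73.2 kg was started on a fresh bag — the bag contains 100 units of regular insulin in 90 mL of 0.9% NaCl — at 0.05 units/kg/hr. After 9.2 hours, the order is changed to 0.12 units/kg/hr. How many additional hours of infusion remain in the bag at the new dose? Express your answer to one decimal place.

Initial rate:
Dose = 0.05 units/kg/hr × 73.2 kg = 3.66 units/hr
Concentration = 100 units ÷ 90 mL = 1.111111 units/mL
Rate = 3.66 units/hr ÷ 1.111111 units/mL = 3.294 mL/hr
Volume infused so far = 3.294 mL/hr × 9.2 hr = 30.3048 mL
Volume remaining = 90 − 30.3048 = 59.6952 mL
New rate:
Dose = 0.12 units/kg/hr × 73.2 kg = 8.784 units/hr
Rate = 8.784 units/hr ÷ 1.111111 units/mL = 7.9056 mL/hr
Time remaining = 59.6952 mL ÷ 7.9056 mL/hr = 7.551002 hr

7.6 hours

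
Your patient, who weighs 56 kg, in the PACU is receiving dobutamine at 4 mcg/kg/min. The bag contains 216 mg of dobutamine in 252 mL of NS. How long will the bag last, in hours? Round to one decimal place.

Dose = 4 mcg/kg/min × 56 kg = 224 mcg/min
224 mcg/min × 60 min/hr = 13440 mcg/hr
Concentration = 216 mg ÷ 252 mL = 0.8571429 mg/mL = 857.1429 mcg/mL
Rate = 13440 mcg/hr ÷ 857.1429 mcg/mL = 15.68 mL/hr
Duration = 252 mL ÷ 15.68 mL/hr = 16.07143 hr

16.1 hours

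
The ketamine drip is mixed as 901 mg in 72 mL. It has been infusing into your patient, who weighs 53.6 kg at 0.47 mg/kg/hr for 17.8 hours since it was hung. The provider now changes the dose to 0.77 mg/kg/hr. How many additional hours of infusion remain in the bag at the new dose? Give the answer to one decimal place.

11.0 hours

Initial rate:
Dose = 0.47 mg/kg/hr × 53.6 kg = 25.192 mg/hr
Concentration = 901 mg ÷ 72 mL = 12.51389 mg/mL
Rate = 25.192 mg/hr ÷ 12.51389 mg/mL = 2.013123 mL/hr
Volume infused so far = 2.013123 mL/hr × 17.8 hr = 35.83359 mL
Volume remaining = 72 − 35.83359 = 36.16641 mL
New rate:
Dose = 0.77 mg/kg/hr × 53.6 kg = 41.272 mg/hr
Rate = 41.272 mg/hr ÷ 12.51389 mg/mL = 3.298095 mL/hr
Time remaining = 36.16641 mL ÷ 3.298095 mL/hr = 10.96585 hr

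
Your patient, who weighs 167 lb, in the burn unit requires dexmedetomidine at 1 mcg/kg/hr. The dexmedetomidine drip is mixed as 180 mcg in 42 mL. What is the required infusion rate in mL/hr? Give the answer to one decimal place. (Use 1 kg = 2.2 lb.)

17.7 mL/hr

Weight = 167 lb ÷ 2.2 lb/kg = 75.90909 kg
Dose = 1 mcg/kg/hr × 75.90909 kg = 75.90909 mcg/hr
Concentration = 180 mcg ÷ 42 mL = 4.285714 mcg/mL
Rate = 75.90909 mcg/hr ÷ 4.285714 mcg/mL = 17.71212 mL/hr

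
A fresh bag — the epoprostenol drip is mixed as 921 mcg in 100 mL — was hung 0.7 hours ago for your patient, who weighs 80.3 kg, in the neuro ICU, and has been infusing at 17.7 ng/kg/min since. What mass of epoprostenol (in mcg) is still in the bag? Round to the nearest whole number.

861 mcg

Dose = 17.7 ng/kg/min × 80.3 kg = 1421.31 ng/min
1421.31 ng/min × 60 min/hr = 85278.6 ng/hr
Concentration = 921 mcg ÷ 100 mL = 9.21 mcg/mL = 9210 ng/mL
Rate = 85278.6 ng/hr ÷ 9210 ng/mL = 9.259349 mL/hr
Volume infused = 9.259349 mL/hr × 0.7 hr = 6.481544 mL
Volume remaining = 100 − 6.481544 = 93.51846 mL
Drug remaining = 93.51846 mL × 9210 ng/mL = 861305 ng = 861.305 mcg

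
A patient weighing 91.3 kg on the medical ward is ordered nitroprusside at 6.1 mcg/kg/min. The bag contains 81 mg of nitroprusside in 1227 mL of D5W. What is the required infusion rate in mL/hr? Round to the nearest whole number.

506 mL/hr

Dose = 6.1 mcg/kg/min × 91.3 kg = 556.93 mcg/min
556.93 mcg/min × 60 min/hr = 33415.8 mcg/hr
Concentration = 81 mg ÷ 1227 mL = 0.06601467 mg/mL = 66.01467 mcg/mL
Rate = 33415.8 mcg/hr ÷ 66.01467 mcg/mL = 506.1875 mL/hr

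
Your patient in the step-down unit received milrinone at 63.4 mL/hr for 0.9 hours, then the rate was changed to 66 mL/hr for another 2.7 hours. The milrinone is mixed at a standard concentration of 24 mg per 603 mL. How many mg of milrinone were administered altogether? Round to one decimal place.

Concentration = 24 mg ÷ 603 mL = 0.039801 mg/mL
Stage 1: 63.4 mL/hr × 0.9 hr = 57.06 mL → 57.06 mL × 0.039801 mg/mL = 2.271045 mg
Stage 2: 66 mL/hr × 2.7 hr = 178.2 mL → 178.2 mL × 0.039801 mg/mL = 7.092537 mg
Total = 2.271045 + 7.092537 = 9.363582 mg

9.4 mg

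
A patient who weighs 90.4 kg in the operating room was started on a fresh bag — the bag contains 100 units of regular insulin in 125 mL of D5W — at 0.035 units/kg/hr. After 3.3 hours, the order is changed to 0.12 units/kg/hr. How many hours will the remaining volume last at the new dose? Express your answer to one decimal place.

8.3 hours

Initial rate:
Dose = 0.035 units/kg/hr × 90.4 kg = 3.164 units/hr
Concentration = 100 units ÷ 125 mL = 0.8 units/mL
Rate = 3.164 units/hr ÷ 0.8 units/mL = 3.955 mL/hr
Volume infused so far = 3.955 mL/hr × 3.3 hr = 13.0515 mL
Volume remaining = 125 − 13.0515 = 111.9485 mL
New rate:
Dose = 0.12 units/kg/hr × 90.4 kg = 10.848 units/hr
Rate = 10.848 units/hr ÷ 0.8 units/mL = 13.56 mL/hr
Time remaining = 111.9485 mL ÷ 13.56 mL/hr = 8.255789 hr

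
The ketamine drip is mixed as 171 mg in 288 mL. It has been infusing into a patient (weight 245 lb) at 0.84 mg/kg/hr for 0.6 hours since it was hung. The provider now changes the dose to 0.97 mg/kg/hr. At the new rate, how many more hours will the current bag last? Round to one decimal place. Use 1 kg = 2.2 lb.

1.1 hours

Initial rate:
Weight = 245 lb ÷ 2.2 lb/kg = 111.3636 kg
Dose = 0.84 mg/kg/hr × 111.3636 kg = 93.54545 mg/hr
Concentration = 171 mg ÷ 288 mL = 0.59375 mg/mL
Rate = 93.54545 mg/hr ÷ 0.59375 mg/mL = 157.5502 mL/hr
Volume infused so far = 157.5502 mL/hr × 0.6 hr = 94.53014 mL
Volume remaining = 288 − 94.53014 = 193.4699 mL
New rate:
Dose = 0.97 mg/kg/hr × 111.3636 kg = 108.0227 mg/hr
Rate = 108.0227 mg/hr ÷ 0.59375 mg/mL = 181.933 mL/hr
Time remaining = 193.4699 mL ÷ 181.933 mL/hr = 1.063413 hr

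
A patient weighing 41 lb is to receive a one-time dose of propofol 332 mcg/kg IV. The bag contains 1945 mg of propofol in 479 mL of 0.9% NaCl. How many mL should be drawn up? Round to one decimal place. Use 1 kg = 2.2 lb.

Weight = 41 lb ÷ 2.2 lb/kg = 18.63636 kg
Dose = 332 mcg/kg × 18.63636 kg = 6187.273 mcg
Concentration = 1945 mg ÷ 479 mL = 4.060543 mg/mL = 4060.543 mcg/mL
Volume = 6187.273 mcg ÷ 4060.543 mcg/mL = 1.523755 mL

1.5 mL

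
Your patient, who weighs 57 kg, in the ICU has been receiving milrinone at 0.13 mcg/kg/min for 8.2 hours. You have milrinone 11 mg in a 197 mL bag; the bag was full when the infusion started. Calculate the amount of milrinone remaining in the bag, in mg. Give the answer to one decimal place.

Dose = 0.13 mcg/kg/min × 57 kg = 7.41 mcg/min
7.41 mcg/min × 60 min/hr = 444.6 mcg/hr
Concentration = 11 mg ÷ 197 mL = 0.05583756 mg/mL = 55.83756 mcg/mL
Rate = 444.6 mcg/hr ÷ 55.83756 mcg/mL = 7.962382 mL/hr
Volume infused = 7.962382 mL/hr × 8.2 hr = 65.29153 mL
Volume remaining = 197 − 65.29153 = 131.7085 mL
Drug remaining = 131.7085 mL × 55.83756 mcg/mL = 7354.28 mcg = 7.35428 mg

7.4 mg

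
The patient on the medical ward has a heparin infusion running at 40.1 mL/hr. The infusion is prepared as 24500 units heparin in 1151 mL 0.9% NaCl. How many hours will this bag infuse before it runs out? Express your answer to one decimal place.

Duration = 1151 mL ÷ 40.1 mL/hr = 28.70324 hr

28.7 hours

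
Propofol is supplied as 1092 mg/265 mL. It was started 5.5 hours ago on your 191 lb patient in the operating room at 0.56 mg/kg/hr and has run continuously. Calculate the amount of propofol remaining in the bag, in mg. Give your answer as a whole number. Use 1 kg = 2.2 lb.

Weight = 191 lb ÷ 2.2 lb/kg = 86.81818 kg
Dose = 0.56 mg/kg/hr × 86.81818 kg = 48.61818 mg/hr
Concentration = 1092 mg ÷ 265 mL = 4.120755 mg/mL
Rate = 48.61818 mg/hr ÷ 4.120755 mg/mL = 11.79837 mL/hr
Volume infused = 11.79837 mL/hr × 5.5 hr = 64.89103 mL
Volume remaining = 265 − 64.89103 = 200.109 mL
Drug remaining = 200.109 mL × 4.120755 mg/mL = 824.6 mg

825 mg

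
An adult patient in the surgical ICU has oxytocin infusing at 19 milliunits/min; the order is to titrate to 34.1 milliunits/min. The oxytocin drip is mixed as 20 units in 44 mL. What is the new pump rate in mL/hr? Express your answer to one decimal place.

4.5 mL/hr

34.1 milliunits/min × 60 min/hr = 2046 milliunits/hr
Concentration = 20 units ÷ 44 mL = 0.4545455 units/mL = 454.5455 milliunits/mL
Rate = 2046 milliunits/hr ÷ 454.5455 milliunits/mL = 4.5012 mL/hr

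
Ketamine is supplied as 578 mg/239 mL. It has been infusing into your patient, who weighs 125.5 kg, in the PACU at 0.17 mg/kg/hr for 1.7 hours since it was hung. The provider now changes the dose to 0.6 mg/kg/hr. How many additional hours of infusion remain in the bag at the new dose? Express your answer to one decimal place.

Initial rate:
Dose = 0.17 mg/kg/hr × 125.5 kg = 21.335 mg/hr
Concentration = 578 mg ÷ 239 mL = 2.41841 mg/mL
Rate = 21.335 mg/hr ÷ 2.41841 mg/mL = 8.821912 mL/hr
Volume infused so far = 8.821912 mL/hr × 1.7 hr = 14.99725 mL
Volume remaining = 239 − 14.99725 = 224.0027 mL
New rate:
Dose = 0.6 mg/kg/hr × 125.5 kg = 75.3 mg/hr
Rate = 75.3 mg/hr ÷ 2.41841 mg/mL = 31.13616 mL/hr
Time remaining = 224.0027 mL ÷ 31.13616 mL/hr = 7.194296 hr

7.2 hours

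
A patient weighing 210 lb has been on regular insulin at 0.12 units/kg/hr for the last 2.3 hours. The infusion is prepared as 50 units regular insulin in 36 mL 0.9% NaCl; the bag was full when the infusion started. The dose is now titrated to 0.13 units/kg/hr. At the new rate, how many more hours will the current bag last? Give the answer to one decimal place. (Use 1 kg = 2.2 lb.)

1.9 hours

Initial rate:
Weight = 210 lb ÷ 2.2 lb/kg = 95.45455 kg
Dose = 0.12 units/kg/hr × 95.45455 kg = 11.45455 units/hr
Concentration = 50 units ÷ 36 mL = 1.388889 units/mL
Rate = 11.45455 units/hr ÷ 1.388889 units/mL = 8.247273 mL/hr
Volume infused so far = 8.247273 mL/hr × 2.3 hr = 18.96873 mL
Volume remaining = 36 − 18.96873 = 17.03127 mL
New rate:
Dose = 0.13 units/kg/hr × 95.45455 kg = 12.40909 units/hr
Rate = 12.40909 units/hr ÷ 1.388889 units/mL = 8.934545 mL/hr
Time remaining = 17.03127 mL ÷ 8.934545 mL/hr = 1.906227 hr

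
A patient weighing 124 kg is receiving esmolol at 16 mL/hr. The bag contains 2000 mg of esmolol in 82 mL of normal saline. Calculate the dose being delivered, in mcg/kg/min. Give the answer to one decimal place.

Concentration = 2000 mg ÷ 82 mL = 24.39024 mg/mL = 24390.24 mcg/mL
Drug rate = 16 mL/hr × 24390.24 mcg/mL = 390243.9 mcg/hr
390243.9 mcg/hr ÷ 60 min/hr = 6504.065 mcg/min
6504.065 mcg/min ÷ 124 kg = 52.45214 mcg/kg/min

52.5 mcg/kg/min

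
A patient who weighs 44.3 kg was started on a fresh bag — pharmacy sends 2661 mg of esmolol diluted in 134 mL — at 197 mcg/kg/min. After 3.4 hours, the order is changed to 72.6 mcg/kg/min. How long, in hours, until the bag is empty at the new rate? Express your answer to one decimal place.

4.6 hours

Initial rate:
Dose = 197 mcg/kg/min × 44.3 kg = 8727.1 mcg/min
8727.1 mcg/min × 60 min/hr = 523626 mcg/hr
Concentration = 2661 mg ÷ 134 mL = 19.85821 mg/mL = 19858.21 mcg/mL
Rate = 523626 mcg/hr ÷ 19858.21 mcg/mL = 26.36824 mL/hr
Volume infused so far = 26.36824 mL/hr × 3.4 hr = 89.65201 mL
Volume remaining = 134 − 89.65201 = 44.34799 mL
New rate:
Dose = 72.6 mcg/kg/min × 44.3 kg = 3216.18 mcg/min
3216.18 mcg/min × 60 min/hr = 192970.8 mcg/hr
Rate = 192970.8 mcg/hr ÷ 19858.21 mcg/mL = 9.717432 mL/hr
Time remaining = 44.34799 mL ÷ 9.717432 mL/hr = 4.563756 hr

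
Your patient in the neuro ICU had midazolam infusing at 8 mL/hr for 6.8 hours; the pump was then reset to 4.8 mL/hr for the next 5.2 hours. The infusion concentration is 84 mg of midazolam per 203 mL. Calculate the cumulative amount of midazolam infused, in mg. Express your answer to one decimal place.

32.8 mg

Concentration = 84 mg ÷ 203 mL = 0.4137931 mg/mL
Stage 1: 8 mL/hr × 6.8 hr = 54.4 mL → 54.4 mL × 0.4137931 mg/mL = 22.51034 mg
Stage 2: 4.8 mL/hr × 5.2 hr = 24.96 mL → 24.96 mL × 0.4137931 mg/mL = 10.32828 mg
Total = 22.51034 + 10.32828 = 32.83862 mg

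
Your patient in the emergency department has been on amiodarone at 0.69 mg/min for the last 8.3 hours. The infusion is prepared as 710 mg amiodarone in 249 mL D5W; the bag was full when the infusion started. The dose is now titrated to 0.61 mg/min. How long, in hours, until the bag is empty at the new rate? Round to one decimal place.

Initial rate:
0.69 mg/min × 60 min/hr = 41.4 mg/hr
Concentration = 710 mg ÷ 249 mL = 2.851406 mg/mL
Rate = 41.4 mg/hr ÷ 2.851406 mg/mL = 14.51915 mL/hr
Volume infused so far = 14.51915 mL/hr × 8.3 hr = 120.509 mL
Volume remaining = 249 − 120.509 = 128.491 mL
New rate:
0.61 mg/min × 60 min/hr = 36.6 mg/hr
Rate = 36.6 mg/hr ÷ 2.851406 mg/mL = 12.83577 mL/hr
Time remaining = 128.491 mL ÷ 12.83577 mL/hr = 10.01038 hr

10.0 hours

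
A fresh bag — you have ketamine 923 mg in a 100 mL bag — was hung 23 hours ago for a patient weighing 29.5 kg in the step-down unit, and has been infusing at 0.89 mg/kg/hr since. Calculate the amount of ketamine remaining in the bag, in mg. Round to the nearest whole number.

319 mg

Dose = 0.89 mg/kg/hr × 29.5 kg = 26.255 mg/hr
Concentration = 923 mg ÷ 100 mL = 9.23 mg/mL
Rate = 26.255 mg/hr ÷ 9.23 mg/mL = 2.844529 mL/hr
Volume infused = 2.844529 mL/hr × 23 hr = 65.42416 mL
Volume remaining = 100 − 65.42416 = 34.57584 mL
Drug remaining = 34.57584 mL × 9.23 mg/mL = 319.135 mg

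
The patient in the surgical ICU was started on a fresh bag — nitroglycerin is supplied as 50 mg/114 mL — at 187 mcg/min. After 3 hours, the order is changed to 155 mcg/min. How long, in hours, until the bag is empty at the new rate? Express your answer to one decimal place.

Initial rate:
187 mcg/min × 60 min/hr = 11220 mcg/hr
Concentration = 50 mg ÷ 114 mL = 0.4385965 mg/mL = 438.5965 mcg/mL
Rate = 11220 mcg/hr ÷ 438.5965 mcg/mL = 25.5816 mL/hr
Volume infused so far = 25.5816 mL/hr × 3 hr = 76.7448 mL
Volume remaining = 114 − 76.7448 = 37.2552 mL
New rate:
155 mcg/min × 60 min/hr = 9300 mcg/hr
Rate = 9300 mcg/hr ÷ 438.5965 mcg/mL = 21.204 mL/hr
Time remaining = 37.2552 mL ÷ 21.204 mL/hr = 1.756989 hr

1.8 hours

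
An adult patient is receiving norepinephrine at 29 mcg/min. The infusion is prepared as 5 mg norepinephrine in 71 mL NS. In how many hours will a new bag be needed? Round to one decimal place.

29 mcg/min × 60 min/hr = 1740 mcg/hr
Concentration = 5 mg ÷ 71 mL = 0.07042254 mg/mL = 70.42254 mcg/mL
Rate = 1740 mcg/hr ÷ 70.42254 mcg/mL = 24.708 mL/hr
Duration = 71 mL ÷ 24.708 mL/hr = 2.873563 hr

2.9 hours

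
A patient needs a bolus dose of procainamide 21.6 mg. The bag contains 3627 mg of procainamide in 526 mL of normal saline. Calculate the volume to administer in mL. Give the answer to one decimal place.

Concentration = 3627 mg ÷ 526 mL = 6.895437 mg/mL
Volume = 21.6 mg ÷ 6.895437 mg/mL = 3.132506 mL

3.1 mL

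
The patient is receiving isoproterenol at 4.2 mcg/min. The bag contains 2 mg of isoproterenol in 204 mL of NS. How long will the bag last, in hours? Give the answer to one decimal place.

7.9 hours

4.2 mcg/min × 60 min/hr = 252 mcg/hr
Concentration = 2 mg ÷ 204 mL = 0.009803922 mg/mL = 9.803922 mcg/mL
Rate = 252 mcg/hr ÷ 9.803922 mcg/mL = 25.704 mL/hr
Duration = 204 mL ÷ 25.704 mL/hr = 7.936508 hr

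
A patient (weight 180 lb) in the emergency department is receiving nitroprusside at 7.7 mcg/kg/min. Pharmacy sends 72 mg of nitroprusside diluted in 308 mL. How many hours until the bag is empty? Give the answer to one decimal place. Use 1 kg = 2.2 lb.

Weight = 180 lb ÷ 2.2 lb/kg = 81.81818 kg
Dose = 7.7 mcg/kg/min × 81.81818 kg = 630 mcg/min
630 mcg/min × 60 min/hr = 37800 mcg/hr
Concentration = 72 mg ÷ 308 mL = 0.2337662 mg/mL = 233.7662 mcg/mL
Rate = 37800 mcg/hr ÷ 233.7662 mcg/mL = 161.7 mL/hr
Duration = 308 mL ÷ 161.7 mL/hr = 1.904762 hr

1.9 hours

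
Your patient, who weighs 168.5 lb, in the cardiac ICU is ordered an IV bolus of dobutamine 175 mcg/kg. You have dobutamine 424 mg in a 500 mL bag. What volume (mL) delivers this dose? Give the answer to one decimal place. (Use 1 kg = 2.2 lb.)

Weight = 168.5 lb ÷ 2.2 lb/kg = 76.59091 kg
Dose = 175 mcg/kg × 76.59091 kg = 13403.41 mcg
Concentration = 424 mg ÷ 500 mL = 0.848 mg/mL = 848 mcg/mL
Volume = 13403.41 mcg ÷ 848 mcg/mL = 15.80591 mL

15.8 mL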